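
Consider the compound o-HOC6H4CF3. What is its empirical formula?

Atom tally by fragment:
  benzene ring core → C:6 H:6
  (− 2 ring H displaced by substituents)
  + OH → O:1 H:1
  + CF3 → C:1 F:3
Element totals:
  C: 7
  H: 5
  F: 3
  O: 1
Molecular formula: C7H5F3O.
gcd of subscripts (7, 3, 5, 1) = 1, so the empirical formula equals the molecular formula.

C7H5F3O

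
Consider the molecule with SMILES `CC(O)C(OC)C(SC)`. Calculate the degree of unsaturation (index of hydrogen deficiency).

Atom tally by fragment:
  CH3 → C:1 H:3
  CH(OH) → C:1 H:2 O:1
  CH(OCH3) → C:2 H:4 O:1
  CH2SCH3 → C:2 H:5 S:1
Element totals:
  C: 6
  H: 14
  O: 2
  S: 1
Molecular formula: C6H14O2S.
DoU = (2C + 2 + N − H − X) / 2 = (2·6 + 2 + 0 − 14 − 0) / 2 = 0.

0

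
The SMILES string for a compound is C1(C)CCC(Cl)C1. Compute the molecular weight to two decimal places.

Atom tally by fragment:
  cyclopentane ring core → C:5 H:10
  (− 2 ring H displaced by substituents)
  + CH3 → C:1 H:3
  + Cl → Cl:1
Element totals:
  C: 6
  H: 11
  Cl: 1
Molecular formula: C6H11Cl.
  M = 6(12.011) + 11(1.008) + 35.45
    = 72.066 + 11.088 + 35.450 = 118.604

118.60 g/mol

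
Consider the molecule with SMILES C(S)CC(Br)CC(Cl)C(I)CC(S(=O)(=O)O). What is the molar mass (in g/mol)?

Atom tally by fragment:
  HSCH2 → C:1 H:3 S:1
  CH2 → C:1 H:2
  CH(Br) → C:1 H:1 Br:1
  CH2 → C:1 H:2
  CH(Cl) → C:1 H:1 Cl:1
  CH(I) → C:1 H:1 I:1
  CH2 → C:1 H:2
  CH2SO3H → C:1 H:3 S:1 O:3
Element totals:
  C: 8
  H: 15
  Br: 1
  Cl: 1
  I: 1
  O: 3
  S: 2
Molecular formula: C8H15BrClIO3S2.
  M = 8(12.011) + 15(1.008) + 79.904 + 35.45 + 126.904 + 3(15.999) + 2(32.06)
    = 96.088 + 15.120 + 79.904 + 35.450 + 126.904 + 47.997 + 64.120 = 465.583

465.58 g/mol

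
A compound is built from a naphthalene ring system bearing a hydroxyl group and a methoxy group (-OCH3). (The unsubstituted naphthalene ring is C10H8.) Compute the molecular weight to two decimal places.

Atom tally by fragment:
  naphthalene ring system core → C:10 H:8
  (− 2 ring H displaced by substituents)
  + OH → O:1 H:1
  + OCH3 → C:1 H:3 O:1
Element totals:
  C: 11
  H: 10
  O: 2
Molecular formula: C11H10O2.
  M = 11(12.011) + 10(1.008) + 2(15.999)
    = 132.121 + 10.080 + 31.998 = 174.199

174.20 g/mol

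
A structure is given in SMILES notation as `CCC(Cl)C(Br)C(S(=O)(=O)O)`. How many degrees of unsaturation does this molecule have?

Atom tally by fragment:
  CH3 → C:1 H:3
  CH2 → C:1 H:2
  CH(Cl) → C:1 H:1 Cl:1
  CH(Br) → C:1 H:1 Br:1
  CH2SO3H → C:1 H:3 S:1 O:3
Element totals:
  C: 5
  H: 10
  Br: 1
  Cl: 1
  O: 3
  S: 1
Molecular formula: C5H10BrClO3S.
DoU = (2C + 2 + N − H − X) / 2 = (2·5 + 2 + 0 − 10 − 2) / 2 = 0.

0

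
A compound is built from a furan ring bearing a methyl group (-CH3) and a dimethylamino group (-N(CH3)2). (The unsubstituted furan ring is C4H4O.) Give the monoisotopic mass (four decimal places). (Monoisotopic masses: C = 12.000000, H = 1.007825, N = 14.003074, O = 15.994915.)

Atom tally by fragment:
  furan ring core → C:4 H:4 O:1
  (− 2 ring H displaced by substituents)
  + CH3 → C:1 H:3
  + N(CH3)2 → N:1 C:2 H:6
Element totals:
  C: 7
  H: 11
  N: 1
  O: 1
Molecular formula: C7H11NO.
  M = 7(12.0) + 11(1.007825) + 14.003074 + 15.994915
    = 84.000000 + 11.086075 + 14.003074 + 15.994915 = 125.084064

125.0841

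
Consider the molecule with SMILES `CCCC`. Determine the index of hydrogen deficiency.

Atom tally by fragment:
  CH3 → C:1 H:3
  CH2 → C:1 H:2
  CH2 → C:1 H:2
  CH3 → C:1 H:3
Element totals:
  C: 4
  H: 10
Molecular formula: C4H10.
DoU = (2C + 2 + N − H − X) / 2 = (2·4 + 2 + 0 − 10 − 0) / 2 = 0.

0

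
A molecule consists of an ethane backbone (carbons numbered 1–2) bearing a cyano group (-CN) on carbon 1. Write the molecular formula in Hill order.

Atom tally by fragment:
  NCCH2 → C:2 H:2 N:1
  CH3 → C:1 H:3
Element totals:
  C: 3
  H: 5
  N: 1

C3H5N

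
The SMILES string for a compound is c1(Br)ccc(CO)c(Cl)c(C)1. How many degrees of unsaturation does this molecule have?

Atom tally by fragment:
  benzene ring core → C:6 H:6
  (− 4 ring H displaced by substituents)
  + Br → Br:1
  + CH2OH → C:1 H:3 O:1
  + Cl → Cl:1
  + CH3 → C:1 H:3
Element totals:
  C: 8
  H: 8
  Br: 1
  Cl: 1
  O: 1
Molecular formula: C8H8BrClO.
DoU = (2C + 2 + N − H − X) / 2 = (2·8 + 2 + 0 − 8 − 2) / 2 = 4.

4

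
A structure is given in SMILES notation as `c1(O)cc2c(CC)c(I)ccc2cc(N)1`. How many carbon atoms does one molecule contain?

12

Atom tally by fragment:
  naphthalene ring system core → C:10 H:8
  (− 4 ring H displaced by substituents)
  + OH → O:1 H:1
  + C2H5 → C:2 H:5
  + I → I:1
  + NH2 → N:1 H:2
Element totals:
  C: 12
  H: 12
  I: 1
  N: 1
  O: 1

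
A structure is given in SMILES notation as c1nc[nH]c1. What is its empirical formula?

C3H4N2

Atom tally by fragment:
  imidazole ring core → C:3 H:4 N:2
Element totals:
  C: 3
  H: 4
  N: 2
Molecular formula: C3H4N2.
gcd of subscripts (3, 4, 2) = 1, so the empirical formula equals the molecular formula.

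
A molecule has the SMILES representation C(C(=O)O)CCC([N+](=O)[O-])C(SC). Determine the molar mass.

Atom tally by fragment:
  HOOCCH2 → C:2 H:3 O:2
  CH2 → C:1 H:2
  CH2 → C:1 H:2
  CH(NO2) → C:1 H:1 N:1 O:2
  CH2SCH3 → C:2 H:5 S:1
Element totals:
  C: 7
  H: 13
  N: 1
  O: 4
  S: 1
Molecular formula: C7H13NO4S.
  M = 7(12.011) + 13(1.008) + 14.007 + 4(15.999) + 32.06
    = 84.077 + 13.104 + 14.007 + 63.996 + 32.060 = 207.244

207.24 g/mol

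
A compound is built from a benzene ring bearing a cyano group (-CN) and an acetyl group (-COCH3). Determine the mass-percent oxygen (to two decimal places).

11.02%

Atom tally by fragment:
  benzene ring core → C:6 H:6
  (− 2 ring H displaced by substituents)
  + CN → C:1 N:1
  + COCH3 → C:2 H:3 O:1
Element totals:
  C: 9
  H: 7
  N: 1
  O: 1
Molecular formula: C9H7NO.
Molar mass = 145.161 g/mol.
Mass from O: 1 × 15.999 = 15.999 g/mol.
%O = 15.999 / 145.161 × 100 = 11.02%.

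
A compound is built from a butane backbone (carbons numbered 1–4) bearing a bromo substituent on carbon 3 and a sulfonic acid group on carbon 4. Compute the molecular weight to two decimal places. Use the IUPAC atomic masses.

217.08 g/mol

Atom tally by fragment:
  CH3 → C:1 H:3
  CH2 → C:1 H:2
  CH(Br) → C:1 H:1 Br:1
  CH2SO3H → C:1 H:3 S:1 O:3
Element totals:
  C: 4
  H: 9
  Br: 1
  O: 3
  S: 1
Molecular formula: C4H9BrO3S.
  M = 4(12.011) + 9(1.008) + 79.904 + 3(15.999) + 32.06
    = 48.044 + 9.072 + 79.904 + 47.997 + 32.060 = 217.077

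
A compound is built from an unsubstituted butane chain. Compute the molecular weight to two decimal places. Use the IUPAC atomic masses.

58.12 g/mol

Atom tally by fragment:
  CH3 → C:1 H:3
  CH2 → C:1 H:2
  CH2 → C:1 H:2
  CH3 → C:1 H:3
Element totals:
  C: 4
  H: 10
Molecular formula: C4H10.
  M = 4(12.011) + 10(1.008)
    = 48.044 + 10.080 = 58.124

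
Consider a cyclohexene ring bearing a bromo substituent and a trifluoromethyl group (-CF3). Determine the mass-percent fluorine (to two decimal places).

Atom tally by fragment:
  cyclohexene ring core → C:6 H:10
  (− 2 ring H displaced by substituents)
  + Br → Br:1
  + CF3 → C:1 F:3
Element totals:
  C: 7
  H: 8
  Br: 1
  F: 3
Molecular formula: C7H8BrF3.
Molar mass = 229.039 g/mol.
Mass from F: 3 × 18.998 = 56.994 g/mol.
%F = 56.994 / 229.039 × 100 = 24.88%.

24.88%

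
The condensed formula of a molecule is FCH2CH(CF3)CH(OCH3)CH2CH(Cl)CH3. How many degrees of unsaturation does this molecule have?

Element totals:
  C: 8
  H: 13
  Cl: 1
  F: 4
  O: 1
Molecular formula: C8H13ClF4O.
DoU = (2C + 2 + N − H − X) / 2 = (2·8 + 2 + 0 − 13 − 5) / 2 = 0.

0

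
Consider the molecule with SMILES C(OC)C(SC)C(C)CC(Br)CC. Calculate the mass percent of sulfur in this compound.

11.91%

Atom tally by fragment:
  CH3OCH2 → C:2 H:5 O:1
  CH(SCH3) → C:2 H:4 S:1
  CH(CH3) → C:2 H:4
  CH2 → C:1 H:2
  CH(Br) → C:1 H:1 Br:1
  CH2 → C:1 H:2
  CH3 → C:1 H:3
Element totals:
  C: 10
  H: 21
  Br: 1
  O: 1
  S: 1
Molecular formula: C10H21BrOS.
Molar mass = 269.241 g/mol.
Mass from S: 1 × 32.06 = 32.060 g/mol.
%S = 32.060 / 269.241 × 100 = 11.91%.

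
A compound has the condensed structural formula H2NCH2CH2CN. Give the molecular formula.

Atom tally by fragment:
  H2NCH2 → C:1 H:4 N:1
  CH2CN → C:2 H:2 N:1
Element totals:
  C: 3
  H: 6
  N: 2

C3H6N2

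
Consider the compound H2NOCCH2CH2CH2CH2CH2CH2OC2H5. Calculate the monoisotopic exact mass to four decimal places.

173.1416

Element totals:
  C: 9
  H: 19
  N: 1
  O: 2
Molecular formula: C9H19NO2.
  M = 9(12.0) + 19(1.007825) + 14.003074 + 2(15.994915)
    = 108.000000 + 19.148675 + 14.003074 + 31.989830 = 173.141579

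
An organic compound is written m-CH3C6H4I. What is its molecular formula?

Atom tally by fragment:
  benzene ring core → C:6 H:6
  (− 2 ring H displaced by substituents)
  + CH3 → C:1 H:3
  + I → I:1
Element totals:
  C: 7
  H: 7
  I: 1

C7H7I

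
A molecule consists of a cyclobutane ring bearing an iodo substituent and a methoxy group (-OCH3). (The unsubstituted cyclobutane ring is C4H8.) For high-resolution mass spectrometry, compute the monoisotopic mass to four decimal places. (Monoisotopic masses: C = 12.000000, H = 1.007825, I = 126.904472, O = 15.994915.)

211.9698

Atom tally by fragment:
  cyclobutane ring core → C:4 H:8
  (− 2 ring H displaced by substituents)
  + I → I:1
  + OCH3 → C:1 H:3 O:1
Element totals:
  C: 5
  H: 9
  I: 1
  O: 1
Molecular formula: C5H9IO.
  M = 5(12.0) + 9(1.007825) + 126.904472 + 15.994915
    = 60.000000 + 9.070425 + 126.904472 + 15.994915 = 211.969812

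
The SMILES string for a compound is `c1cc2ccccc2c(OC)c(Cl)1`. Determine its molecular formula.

Atom tally by fragment:
  naphthalene ring system core → C:10 H:8
  (− 2 ring H displaced by substituents)
  + OCH3 → C:1 H:3 O:1
  + Cl → Cl:1
Element totals:
  C: 11
  H: 9
  Cl: 1
  O: 1

C11H9ClO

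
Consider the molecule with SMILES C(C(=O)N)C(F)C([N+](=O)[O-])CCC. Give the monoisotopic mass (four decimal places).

Atom tally by fragment:
  H2NOCCH2 → C:2 H:4 O:1 N:1
  CH(F) → C:1 H:1 F:1
  CH(NO2) → C:1 H:1 N:1 O:2
  CH2 → C:1 H:2
  CH2 → C:1 H:2
  CH3 → C:1 H:3
Element totals:
  C: 7
  H: 13
  F: 1
  N: 2
  O: 3
Molecular formula: C7H13FN2O3.
  M = 7(12.0) + 13(1.007825) + 18.998403 + 2(14.003074) + 3(15.994915)
    = 84.000000 + 13.101725 + 18.998403 + 28.006148 + 47.984745 = 192.091021

192.0910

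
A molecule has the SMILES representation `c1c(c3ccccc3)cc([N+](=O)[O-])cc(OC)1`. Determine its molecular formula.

C13H11NO3

Atom tally by fragment:
  benzene ring core → C:6 H:6
  (− 3 ring H displaced by substituents)
  + C6H5 → C:6 H:5
  + NO2 → N:1 O:2
  + OCH3 → C:1 H:3 O:1
Element totals:
  C: 13
  H: 11
  N: 1
  O: 3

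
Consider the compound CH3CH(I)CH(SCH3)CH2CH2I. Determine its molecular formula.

Atom tally by fragment:
  CH3 → C:1 H:3
  CH(I) → C:1 H:1 I:1
  CH(SCH3) → C:2 H:4 S:1
  CH2 → C:1 H:2
  CH2I → C:1 H:2 I:1
Element totals:
  C: 6
  H: 12
  I: 2
  S: 1

C6H12I2S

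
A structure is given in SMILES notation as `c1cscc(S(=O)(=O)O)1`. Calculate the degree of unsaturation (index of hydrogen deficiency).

3

Atom tally by fragment:
  thiophene ring core → C:4 H:4 S:1
  (− 1 ring H displaced by substituents)
  + SO3H → S:1 O:3 H:1
Element totals:
  C: 4
  H: 4
  O: 3
  S: 2
Molecular formula: C4H4O3S2.
DoU = (2C + 2 + N − H − X) / 2 = (2·4 + 2 + 0 − 4 − 0) / 2 = 3.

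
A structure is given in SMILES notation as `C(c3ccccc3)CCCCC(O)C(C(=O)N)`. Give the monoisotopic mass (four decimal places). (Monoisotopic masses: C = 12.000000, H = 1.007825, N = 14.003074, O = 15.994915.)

235.1572

Atom tally by fragment:
  C6H5CH2 → C:7 H:7
  CH2 → C:1 H:2
  CH2 → C:1 H:2
  CH2 → C:1 H:2
  CH2 → C:1 H:2
  CH(OH) → C:1 H:2 O:1
  CH2CONH2 → C:2 H:4 O:1 N:1
Element totals:
  C: 14
  H: 21
  N: 1
  O: 2
Molecular formula: C14H21NO2.
  M = 14(12.0) + 21(1.007825) + 14.003074 + 2(15.994915)
    = 168.000000 + 21.164325 + 14.003074 + 31.989830 = 235.157229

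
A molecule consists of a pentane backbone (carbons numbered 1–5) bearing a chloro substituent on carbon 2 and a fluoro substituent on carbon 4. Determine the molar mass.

124.58 g/mol

Atom tally by fragment:
  CH3 → C:1 H:3
  CH(Cl) → C:1 H:1 Cl:1
  CH2 → C:1 H:2
  CH(F) → C:1 H:1 F:1
  CH3 → C:1 H:3
Element totals:
  C: 5
  H: 10
  Cl: 1
  F: 1
Molecular formula: C5H10ClF.
  M = 5(12.011) + 10(1.008) + 35.45 + 18.998
    = 60.055 + 10.080 + 35.450 + 18.998 = 124.583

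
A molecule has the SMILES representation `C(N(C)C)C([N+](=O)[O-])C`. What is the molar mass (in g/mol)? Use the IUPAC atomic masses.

Atom tally by fragment:
  (CH3)2NCH2 → C:3 H:8 N:1
  CH(NO2) → C:1 H:1 N:1 O:2
  CH3 → C:1 H:3
Element totals:
  C: 5
  H: 12
  N: 2
  O: 2
Molecular formula: C5H12N2O2.
  M = 5(12.011) + 12(1.008) + 2(14.007) + 2(15.999)
    = 60.055 + 12.096 + 28.014 + 31.998 = 132.163

132.16 g/mol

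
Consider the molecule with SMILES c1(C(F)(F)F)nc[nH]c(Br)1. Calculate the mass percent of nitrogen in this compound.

Atom tally by fragment:
  imidazole ring core → C:3 H:4 N:2
  (− 2 ring H displaced by substituents)
  + CF3 → C:1 F:3
  + Br → Br:1
Element totals:
  C: 4
  H: 2
  Br: 1
  F: 3
  N: 2
Molecular formula: C4H2BrF3N2.
Molar mass = 214.972 g/mol.
Mass from N: 2 × 14.007 = 28.014 g/mol.
%N = 28.014 / 214.972 × 100 = 13.03%.

13.03%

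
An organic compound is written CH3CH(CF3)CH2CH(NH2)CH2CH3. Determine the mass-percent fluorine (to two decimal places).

Element totals:
  C: 7
  H: 14
  F: 3
  N: 1
Molecular formula: C7H14F3N.
Molar mass = 169.190 g/mol.
Mass from F: 3 × 18.998 = 56.994 g/mol.
%F = 56.994 / 169.190 × 100 = 33.69%.

33.69%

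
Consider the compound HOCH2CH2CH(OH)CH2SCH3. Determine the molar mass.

Atom tally by fragment:
  HOCH2CH2 → C:2 H:5 O:1
  CH(OH) → C:1 H:2 O:1
  CH2SCH3 → C:2 H:5 S:1
Element totals:
  C: 5
  H: 12
  O: 2
  S: 1
Molecular formula: C5H12O2S.
  M = 5(12.011) + 12(1.008) + 2(15.999) + 32.06
    = 60.055 + 12.096 + 31.998 + 32.060 = 136.209

136.21 g/mol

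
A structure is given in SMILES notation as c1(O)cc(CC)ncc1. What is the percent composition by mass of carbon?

68.27%

Atom tally by fragment:
  pyridine ring core → C:5 H:5 N:1
  (− 2 ring H displaced by substituents)
  + OH → O:1 H:1
  + C2H5 → C:2 H:5
Element totals:
  C: 7
  H: 9
  N: 1
  O: 1
Molecular formula: C7H9NO.
Molar mass = 123.155 g/mol.
Mass from C: 7 × 12.011 = 84.077 g/mol.
%C = 84.077 / 123.155 × 100 = 68.27%.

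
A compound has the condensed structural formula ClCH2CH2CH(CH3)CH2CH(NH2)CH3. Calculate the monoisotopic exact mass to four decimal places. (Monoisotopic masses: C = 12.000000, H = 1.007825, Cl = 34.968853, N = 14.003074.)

149.0971

Element totals:
  C: 7
  H: 16
  Cl: 1
  N: 1
Molecular formula: C7H16ClN.
  M = 7(12.0) + 16(1.007825) + 34.968853 + 14.003074
    = 84.000000 + 16.125200 + 34.968853 + 14.003074 = 149.097127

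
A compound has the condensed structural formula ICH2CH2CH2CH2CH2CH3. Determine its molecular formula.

C6H13I

Element totals:
  C: 6
  H: 13
  I: 1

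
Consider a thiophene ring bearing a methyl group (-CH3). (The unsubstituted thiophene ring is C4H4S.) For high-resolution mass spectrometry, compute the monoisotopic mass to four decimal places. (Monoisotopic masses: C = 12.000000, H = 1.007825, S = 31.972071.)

Atom tally by fragment:
  thiophene ring core → C:4 H:4 S:1
  (− 1 ring H displaced by substituents)
  + CH3 → C:1 H:3
Element totals:
  C: 5
  H: 6
  S: 1
Molecular formula: C5H6S.
  M = 5(12.0) + 6(1.007825) + 31.972071
    = 60.000000 + 6.046950 + 31.972071 = 98.019021

98.0190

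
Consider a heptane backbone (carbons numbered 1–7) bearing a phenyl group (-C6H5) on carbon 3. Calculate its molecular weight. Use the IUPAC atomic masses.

Atom tally by fragment:
  CH3 → C:1 H:3
  CH2 → C:1 H:2
  CH(C6H5) → C:7 H:6
  CH2 → C:1 H:2
  CH2 → C:1 H:2
  CH2 → C:1 H:2
  CH3 → C:1 H:3
Element totals:
  C: 13
  H: 20
Molecular formula: C13H20.
  M = 13(12.011) + 20(1.008)
    = 156.143 + 20.160 = 176.303

176.30 g/mol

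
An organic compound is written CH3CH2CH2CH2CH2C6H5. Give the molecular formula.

C11H16

Atom tally by fragment:
  CH3 → C:1 H:3
  CH2 → C:1 H:2
  CH2 → C:1 H:2
  CH2 → C:1 H:2
  CH2C6H5 → C:7 H:7
Element totals:
  C: 11
  H: 16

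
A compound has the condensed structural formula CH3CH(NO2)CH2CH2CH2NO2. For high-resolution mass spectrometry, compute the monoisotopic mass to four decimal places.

162.0641

Atom tally by fragment:
  CH3 → C:1 H:3
  CH(NO2) → C:1 H:1 N:1 O:2
  CH2 → C:1 H:2
  CH2 → C:1 H:2
  CH2NO2 → C:1 H:2 N:1 O:2
Element totals:
  C: 5
  H: 10
  N: 2
  O: 4
Molecular formula: C5H10N2O4.
  M = 5(12.0) + 10(1.007825) + 2(14.003074) + 4(15.994915)
    = 60.000000 + 10.078250 + 28.006148 + 63.979660 = 162.064058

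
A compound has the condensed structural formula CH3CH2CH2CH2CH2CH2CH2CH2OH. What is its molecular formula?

C8H18O

Atom tally by fragment:
  CH3 → C:1 H:3
  CH2 → C:1 H:2
  CH2 → C:1 H:2
  CH2 → C:1 H:2
  CH2 → C:1 H:2
  CH2 → C:1 H:2
  CH2 → C:1 H:2
  CH2OH → C:1 H:3 O:1
Element totals:
  C: 8
  H: 18
  O: 1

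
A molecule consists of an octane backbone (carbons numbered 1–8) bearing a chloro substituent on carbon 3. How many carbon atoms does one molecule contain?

8

Atom tally by fragment:
  CH3 → C:1 H:3
  CH2 → C:1 H:2
  CH(Cl) → C:1 H:1 Cl:1
  CH2 → C:1 H:2
  CH2 → C:1 H:2
  CH2 → C:1 H:2
  CH2 → C:1 H:2
  CH3 → C:1 H:3
Element totals:
  C: 8
  H: 17
  Cl: 1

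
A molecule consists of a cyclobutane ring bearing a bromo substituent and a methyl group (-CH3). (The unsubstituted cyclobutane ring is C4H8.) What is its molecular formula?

Atom tally by fragment:
  cyclobutane ring core → C:4 H:8
  (− 2 ring H displaced by substituents)
  + Br → Br:1
  + CH3 → C:1 H:3
Element totals:
  C: 5
  H: 9
  Br: 1

C5H9Br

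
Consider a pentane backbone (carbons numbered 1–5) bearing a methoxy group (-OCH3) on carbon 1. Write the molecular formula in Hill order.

C6H14O

Atom tally by fragment:
  CH3OCH2 → C:2 H:5 O:1
  CH2 → C:1 H:2
  CH2 → C:1 H:2
  CH2 → C:1 H:2
  CH3 → C:1 H:3
Element totals:
  C: 6
  H: 14
  O: 1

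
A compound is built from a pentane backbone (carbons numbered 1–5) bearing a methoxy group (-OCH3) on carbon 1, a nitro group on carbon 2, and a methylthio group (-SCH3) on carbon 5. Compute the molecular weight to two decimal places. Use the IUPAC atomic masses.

193.26 g/mol

Atom tally by fragment:
  CH3OCH2 → C:2 H:5 O:1
  CH(NO2) → C:1 H:1 N:1 O:2
  CH2 → C:1 H:2
  CH2 → C:1 H:2
  CH2SCH3 → C:2 H:5 S:1
Element totals:
  C: 7
  H: 15
  N: 1
  O: 3
  S: 1
Molecular formula: C7H15NO3S.
  M = 7(12.011) + 15(1.008) + 14.007 + 3(15.999) + 32.06
    = 84.077 + 15.120 + 14.007 + 47.997 + 32.060 = 193.261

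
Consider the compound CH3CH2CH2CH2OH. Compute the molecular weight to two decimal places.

74.12 g/mol

Atom tally by fragment:
  CH3 → C:1 H:3
  CH2 → C:1 H:2
  CH2 → C:1 H:2
  CH2OH → C:1 H:3 O:1
Element totals:
  C: 4
  H: 10
  O: 1
Molecular formula: C4H10O.
  M = 4(12.011) + 10(1.008) + 15.999
    = 48.044 + 10.080 + 15.999 = 74.123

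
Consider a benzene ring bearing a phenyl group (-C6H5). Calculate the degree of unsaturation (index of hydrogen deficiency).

Atom tally by fragment:
  benzene ring core → C:6 H:6
  (− 1 ring H displaced by substituents)
  + C6H5 → C:6 H:5
Element totals:
  C: 12
  H: 10
Molecular formula: C12H10.
DoU = (2C + 2 + N − H − X) / 2 = (2·12 + 2 + 0 − 10 − 0) / 2 = 8.

8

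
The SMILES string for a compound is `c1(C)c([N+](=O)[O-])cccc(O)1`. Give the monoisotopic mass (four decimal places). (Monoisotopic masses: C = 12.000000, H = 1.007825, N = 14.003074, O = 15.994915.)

153.0426

Atom tally by fragment:
  benzene ring core → C:6 H:6
  (− 3 ring H displaced by substituents)
  + CH3 → C:1 H:3
  + NO2 → N:1 O:2
  + OH → O:1 H:1
Element totals:
  C: 7
  H: 7
  N: 1
  O: 3
Molecular formula: C7H7NO3.
  M = 7(12.0) + 7(1.007825) + 14.003074 + 3(15.994915)
    = 84.000000 + 7.054775 + 14.003074 + 47.984745 = 153.042594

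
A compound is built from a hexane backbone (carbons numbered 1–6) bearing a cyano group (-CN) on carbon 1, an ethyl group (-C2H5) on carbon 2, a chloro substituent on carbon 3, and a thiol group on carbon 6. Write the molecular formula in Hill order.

C9H16ClNS

Atom tally by fragment:
  NCCH2 → C:2 H:2 N:1
  CH(C2H5) → C:3 H:6
  CH(Cl) → C:1 H:1 Cl:1
  CH2 → C:1 H:2
  CH2 → C:1 H:2
  CH2SH → C:1 H:3 S:1
Element totals:
  C: 9
  H: 16
  Cl: 1
  N: 1
  S: 1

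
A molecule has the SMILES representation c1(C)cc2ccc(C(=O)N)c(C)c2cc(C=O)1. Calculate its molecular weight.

Atom tally by fragment:
  naphthalene ring system core → C:10 H:8
  (− 4 ring H displaced by substituents)
  + CH3 → C:1 H:3
  + CONH2 → C:1 H:2 O:1 N:1
  + CH3 → C:1 H:3
  + CHO → C:1 H:1 O:1
Element totals:
  C: 14
  H: 13
  N: 1
  O: 2
Molecular formula: C14H13NO2.
  M = 14(12.011) + 13(1.008) + 14.007 + 2(15.999)
    = 168.154 + 13.104 + 14.007 + 31.998 = 227.263

227.26 g/mol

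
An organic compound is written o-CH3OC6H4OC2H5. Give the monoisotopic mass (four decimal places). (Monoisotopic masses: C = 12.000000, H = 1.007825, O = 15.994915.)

152.0837

Atom tally by fragment:
  benzene ring core → C:6 H:6
  (− 2 ring H displaced by substituents)
  + OCH3 → C:1 H:3 O:1
  + OC2H5 → C:2 H:5 O:1
Element totals:
  C: 9
  H: 12
  O: 2
Molecular formula: C9H12O2.
  M = 9(12.0) + 12(1.007825) + 2(15.994915)
    = 108.000000 + 12.093900 + 31.989830 = 152.083730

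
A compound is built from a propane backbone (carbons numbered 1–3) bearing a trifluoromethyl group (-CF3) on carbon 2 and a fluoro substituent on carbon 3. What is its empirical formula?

C2H3F2

Atom tally by fragment:
  CH3 → C:1 H:3
  CH(CF3) → C:2 H:1 F:3
  CH2F → C:1 H:2 F:1
Element totals:
  C: 4
  H: 6
  F: 4
Molecular formula: C4H6F4.
gcd of subscripts = 2; dividing each by 2:
  C: 4/2 = 2
  F: 4/2 = 2
  H: 6/2 = 3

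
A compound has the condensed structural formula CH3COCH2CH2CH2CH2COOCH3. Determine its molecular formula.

C8H14O3

Atom tally by fragment:
  CH3COCH2 → C:3 H:5 O:1
  CH2 → C:1 H:2
  CH2 → C:1 H:2
  CH2COOCH3 → C:3 H:5 O:2
Element totals:
  C: 8
  H: 14
  O: 3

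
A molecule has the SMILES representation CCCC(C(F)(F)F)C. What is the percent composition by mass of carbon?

Atom tally by fragment:
  CH3 → C:1 H:3
  CH2 → C:1 H:2
  CH2 → C:1 H:2
  CH(CF3) → C:2 H:1 F:3
  CH3 → C:1 H:3
Element totals:
  C: 6
  H: 11
  F: 3
Molecular formula: C6H11F3.
Molar mass = 140.148 g/mol.
Mass from C: 6 × 12.011 = 72.066 g/mol.
%C = 72.066 / 140.148 × 100 = 51.42%.

51.42%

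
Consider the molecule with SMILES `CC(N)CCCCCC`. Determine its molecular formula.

C8H19N

Atom tally by fragment:
  CH3 → C:1 H:3
  CH(NH2) → C:1 H:3 N:1
  CH2 → C:1 H:2
  CH2 → C:1 H:2
  CH2 → C:1 H:2
  CH2 → C:1 H:2
  CH2 → C:1 H:2
  CH3 → C:1 H:3
Element totals:
  C: 8
  H: 19
  N: 1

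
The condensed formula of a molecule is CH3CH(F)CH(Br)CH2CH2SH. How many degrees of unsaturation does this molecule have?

Atom tally by fragment:
  CH3 → C:1 H:3
  CH(F) → C:1 H:1 F:1
  CH(Br) → C:1 H:1 Br:1
  CH2 → C:1 H:2
  CH2SH → C:1 H:3 S:1
Element totals:
  C: 5
  H: 10
  Br: 1
  F: 1
  S: 1
Molecular formula: C5H10BrFS.
DoU = (2C + 2 + N − H − X) / 2 = (2·5 + 2 + 0 − 10 − 2) / 2 = 0.

0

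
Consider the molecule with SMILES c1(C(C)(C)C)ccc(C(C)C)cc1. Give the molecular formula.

C13H20

Atom tally by fragment:
  benzene ring core → C:6 H:6
  (− 2 ring H displaced by substituents)
  + C(CH3)3 → C:4 H:9
  + CH(CH3)2 → C:3 H:7
Element totals:
  C: 13
  H: 20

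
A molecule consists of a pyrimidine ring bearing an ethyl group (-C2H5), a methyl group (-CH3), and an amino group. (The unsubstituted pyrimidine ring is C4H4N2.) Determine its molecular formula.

Atom tally by fragment:
  pyrimidine ring core → C:4 H:4 N:2
  (− 3 ring H displaced by substituents)
  + C2H5 → C:2 H:5
  + CH3 → C:1 H:3
  + NH2 → N:1 H:2
Element totals:
  C: 7
  H: 11
  N: 3

C7H11N3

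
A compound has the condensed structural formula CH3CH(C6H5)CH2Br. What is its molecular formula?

Element totals:
  C: 9
  H: 11
  Br: 1

C9H11Br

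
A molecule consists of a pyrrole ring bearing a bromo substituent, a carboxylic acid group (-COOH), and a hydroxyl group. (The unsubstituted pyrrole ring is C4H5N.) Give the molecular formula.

Atom tally by fragment:
  pyrrole ring core → C:4 H:5 N:1
  (− 3 ring H displaced by substituents)
  + Br → Br:1
  + COOH → C:1 H:1 O:2
  + OH → O:1 H:1
Element totals:
  C: 5
  H: 4
  Br: 1
  N: 1
  O: 3

C5H4BrNO3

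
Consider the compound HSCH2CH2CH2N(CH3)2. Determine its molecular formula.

C5H13NS

Element totals:
  C: 5
  H: 13
  N: 1
  S: 1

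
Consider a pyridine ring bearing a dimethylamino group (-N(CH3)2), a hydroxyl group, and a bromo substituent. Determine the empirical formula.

Atom tally by fragment:
  pyridine ring core → C:5 H:5 N:1
  (− 3 ring H displaced by substituents)
  + N(CH3)2 → N:1 C:2 H:6
  + OH → O:1 H:1
  + Br → Br:1
Element totals:
  C: 7
  H: 9
  Br: 1
  N: 2
  O: 1
Molecular formula: C7H9BrN2O.
gcd of subscripts (1, 7, 9, 2, 1) = 1, so the empirical formula equals the molecular formula.

C7H9BrN2O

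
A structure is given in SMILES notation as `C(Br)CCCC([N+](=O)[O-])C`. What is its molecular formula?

Atom tally by fragment:
  BrCH2 → C:1 H:2 Br:1
  CH2 → C:1 H:2
  CH2 → C:1 H:2
  CH2 → C:1 H:2
  CH(NO2) → C:1 H:1 N:1 O:2
  CH3 → C:1 H:3
Element totals:
  C: 6
  H: 12
  Br: 1
  N: 1
  O: 2

C6H12BrNO2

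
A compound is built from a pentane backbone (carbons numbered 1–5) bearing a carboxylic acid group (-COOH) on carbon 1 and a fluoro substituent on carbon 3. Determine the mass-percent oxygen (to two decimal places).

23.85%

Atom tally by fragment:
  HOOCCH2 → C:2 H:3 O:2
  CH2 → C:1 H:2
  CH(F) → C:1 H:1 F:1
  CH2 → C:1 H:2
  CH3 → C:1 H:3
Element totals:
  C: 6
  H: 11
  F: 1
  O: 2
Molecular formula: C6H11FO2.
Molar mass = 134.150 g/mol.
Mass from O: 2 × 15.999 = 31.998 g/mol.
%O = 31.998 / 134.150 × 100 = 23.85%.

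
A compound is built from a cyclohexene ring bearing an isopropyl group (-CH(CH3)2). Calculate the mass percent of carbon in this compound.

Atom tally by fragment:
  cyclohexene ring core → C:6 H:10
  (− 1 ring H displaced by substituents)
  + CH(CH3)2 → C:3 H:7
Element totals:
  C: 9
  H: 16
Molecular formula: C9H16.
Molar mass = 124.227 g/mol.
Mass from C: 9 × 12.011 = 108.099 g/mol.
%C = 108.099 / 124.227 × 100 = 87.02%.

87.02%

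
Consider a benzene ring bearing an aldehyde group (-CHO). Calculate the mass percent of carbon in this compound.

79.23%

Atom tally by fragment:
  benzene ring core → C:6 H:6
  (− 1 ring H displaced by substituents)
  + CHO → C:1 H:1 O:1
Element totals:
  C: 7
  H: 6
  O: 1
Molecular formula: C7H6O.
Molar mass = 106.124 g/mol.
Mass from C: 7 × 12.011 = 84.077 g/mol.
%C = 84.077 / 106.124 × 100 = 79.23%.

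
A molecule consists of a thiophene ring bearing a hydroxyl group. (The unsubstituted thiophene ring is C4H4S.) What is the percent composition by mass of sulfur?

Atom tally by fragment:
  thiophene ring core → C:4 H:4 S:1
  (− 1 ring H displaced by substituents)
  + OH → O:1 H:1
Element totals:
  C: 4
  H: 4
  O: 1
  S: 1
Molecular formula: C4H4OS.
Molar mass = 100.135 g/mol.
Mass from S: 1 × 32.06 = 32.060 g/mol.
%S = 32.060 / 100.135 × 100 = 32.02%.

32.02%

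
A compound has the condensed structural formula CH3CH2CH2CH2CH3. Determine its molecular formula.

C5H12

Element totals:
  C: 5
  H: 12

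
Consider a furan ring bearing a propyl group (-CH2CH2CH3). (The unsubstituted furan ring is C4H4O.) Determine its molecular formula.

Atom tally by fragment:
  furan ring core → C:4 H:4 O:1
  (− 1 ring H displaced by substituents)
  + CH2CH2CH3 → C:3 H:7
Element totals:
  C: 7
  H: 10
  O: 1

C7H10O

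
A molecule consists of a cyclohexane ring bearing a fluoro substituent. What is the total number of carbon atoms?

6

Atom tally by fragment:
  cyclohexane ring core → C:6 H:12
  (− 1 ring H displaced by substituents)
  + F → F:1
Element totals:
  C: 6
  H: 11
  F: 1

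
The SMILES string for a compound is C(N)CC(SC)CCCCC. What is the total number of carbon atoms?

Atom tally by fragment:
  H2NCH2 → C:1 H:4 N:1
  CH2 → C:1 H:2
  CH(SCH3) → C:2 H:4 S:1
  CH2 → C:1 H:2
  CH2 → C:1 H:2
  CH2 → C:1 H:2
  CH2 → C:1 H:2
  CH3 → C:1 H:3
Element totals:
  C: 9
  H: 21
  N: 1
  S: 1

9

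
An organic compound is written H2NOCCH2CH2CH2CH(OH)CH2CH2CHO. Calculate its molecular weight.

Element totals:
  C: 8
  H: 15
  N: 1
  O: 3
Molecular formula: C8H15NO3.
  M = 8(12.011) + 15(1.008) + 14.007 + 3(15.999)
    = 96.088 + 15.120 + 14.007 + 47.997 = 173.212

173.21 g/mol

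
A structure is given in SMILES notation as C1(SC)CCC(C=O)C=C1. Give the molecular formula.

C8H12OS

Atom tally by fragment:
  cyclohexene ring core → C:6 H:10
  (− 2 ring H displaced by substituents)
  + SCH3 → C:1 H:3 S:1
  + CHO → C:1 H:1 O:1
Element totals:
  C: 8
  H: 12
  O: 1
  S: 1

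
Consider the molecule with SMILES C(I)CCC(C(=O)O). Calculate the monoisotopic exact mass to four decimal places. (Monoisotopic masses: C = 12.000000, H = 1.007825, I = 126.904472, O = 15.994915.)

227.9647

Atom tally by fragment:
  ICH2 → C:1 H:2 I:1
  CH2 → C:1 H:2
  CH2 → C:1 H:2
  CH2COOH → C:2 H:3 O:2
Element totals:
  C: 5
  H: 9
  I: 1
  O: 2
Molecular formula: C5H9IO2.
  M = 5(12.0) + 9(1.007825) + 126.904472 + 2(15.994915)
    = 60.000000 + 9.070425 + 126.904472 + 31.989830 = 227.964727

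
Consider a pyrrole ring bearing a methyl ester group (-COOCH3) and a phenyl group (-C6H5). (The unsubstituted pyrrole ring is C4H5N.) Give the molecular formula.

C12H11NO2

Atom tally by fragment:
  pyrrole ring core → C:4 H:5 N:1
  (− 2 ring H displaced by substituents)
  + COOCH3 → C:2 H:3 O:2
  + C6H5 → C:6 H:5
Element totals:
  C: 12
  H: 11
  N: 1
  O: 2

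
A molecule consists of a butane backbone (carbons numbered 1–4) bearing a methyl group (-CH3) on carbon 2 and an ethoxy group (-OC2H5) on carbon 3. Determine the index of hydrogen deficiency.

0

Atom tally by fragment:
  CH3 → C:1 H:3
  CH(CH3) → C:2 H:4
  CH(OC2H5) → C:3 H:6 O:1
  CH3 → C:1 H:3
Element totals:
  C: 7
  H: 16
  O: 1
Molecular formula: C7H16O.
DoU = (2C + 2 + N − H − X) / 2 = (2·7 + 2 + 0 − 16 − 0) / 2 = 0.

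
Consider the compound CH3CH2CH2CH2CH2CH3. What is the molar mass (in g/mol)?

Atom tally by fragment:
  CH3 → C:1 H:3
  CH2 → C:1 H:2
  CH2 → C:1 H:2
  CH2 → C:1 H:2
  CH2 → C:1 H:2
  CH3 → C:1 H:3
Element totals:
  C: 6
  H: 14
Molecular formula: C6H14.
  M = 6(12.011) + 14(1.008)
    = 72.066 + 14.112 = 86.178

86.18 g/mol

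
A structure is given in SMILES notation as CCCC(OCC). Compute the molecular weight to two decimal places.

Atom tally by fragment:
  CH3 → C:1 H:3
  CH2 → C:1 H:2
  CH2 → C:1 H:2
  CH2OC2H5 → C:3 H:7 O:1
Element totals:
  C: 6
  H: 14
  O: 1
Molecular formula: C6H14O.
  M = 6(12.011) + 14(1.008) + 15.999
    = 72.066 + 14.112 + 15.999 = 102.177

102.18 g/mol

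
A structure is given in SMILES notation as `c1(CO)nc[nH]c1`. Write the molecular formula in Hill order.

C4H6N2O

Atom tally by fragment:
  imidazole ring core → C:3 H:4 N:2
  (− 1 ring H displaced by substituents)
  + CH2OH → C:1 H:3 O:1
Element totals:
  C: 4
  H: 6
  N: 2
  O: 1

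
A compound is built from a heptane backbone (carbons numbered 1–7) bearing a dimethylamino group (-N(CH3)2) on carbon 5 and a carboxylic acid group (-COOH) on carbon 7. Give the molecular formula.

Atom tally by fragment:
  CH3 → C:1 H:3
  CH2 → C:1 H:2
  CH2 → C:1 H:2
  CH2 → C:1 H:2
  CH(N(CH3)2) → C:3 H:7 N:1
  CH2 → C:1 H:2
  CH2COOH → C:2 H:3 O:2
Element totals:
  C: 10
  H: 21
  N: 1
  O: 2

C10H21NO2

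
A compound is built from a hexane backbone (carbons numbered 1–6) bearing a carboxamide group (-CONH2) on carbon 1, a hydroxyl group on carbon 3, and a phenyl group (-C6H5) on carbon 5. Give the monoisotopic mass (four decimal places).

221.1416

Atom tally by fragment:
  H2NOCCH2 → C:2 H:4 O:1 N:1
  CH2 → C:1 H:2
  CH(OH) → C:1 H:2 O:1
  CH2 → C:1 H:2
  CH(C6H5) → C:7 H:6
  CH3 → C:1 H:3
Element totals:
  C: 13
  H: 19
  N: 1
  O: 2
Molecular formula: C13H19NO2.
  M = 13(12.0) + 19(1.007825) + 14.003074 + 2(15.994915)
    = 156.000000 + 19.148675 + 14.003074 + 31.989830 = 221.141579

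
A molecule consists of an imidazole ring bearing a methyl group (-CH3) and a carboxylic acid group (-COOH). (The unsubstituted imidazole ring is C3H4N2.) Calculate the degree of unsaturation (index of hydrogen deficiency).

Atom tally by fragment:
  imidazole ring core → C:3 H:4 N:2
  (− 2 ring H displaced by substituents)
  + CH3 → C:1 H:3
  + COOH → C:1 H:1 O:2
Element totals:
  C: 5
  H: 6
  N: 2
  O: 2
Molecular formula: C5H6N2O2.
DoU = (2C + 2 + N − H − X) / 2 = (2·5 + 2 + 2 − 6 − 0) / 2 = 4.

4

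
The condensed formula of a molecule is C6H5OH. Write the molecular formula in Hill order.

C6H6O

Element totals:
  C: 6
  H: 6
  O: 1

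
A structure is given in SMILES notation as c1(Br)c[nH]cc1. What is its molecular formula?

Atom tally by fragment:
  pyrrole ring core → C:4 H:5 N:1
  (− 1 ring H displaced by substituents)
  + Br → Br:1
Element totals:
  C: 4
  H: 4
  Br: 1
  N: 1

C4H4BrN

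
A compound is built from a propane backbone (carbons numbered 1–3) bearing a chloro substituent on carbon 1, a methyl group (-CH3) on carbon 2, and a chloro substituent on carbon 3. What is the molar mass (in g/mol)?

127.01 g/mol

Atom tally by fragment:
  ClCH2 → C:1 H:2 Cl:1
  CH(CH3) → C:2 H:4
  CH2Cl → C:1 H:2 Cl:1
Element totals:
  C: 4
  H: 8
  Cl: 2
Molecular formula: C4H8Cl2.
  M = 4(12.011) + 8(1.008) + 2(35.45)
    = 48.044 + 8.064 + 70.900 = 127.008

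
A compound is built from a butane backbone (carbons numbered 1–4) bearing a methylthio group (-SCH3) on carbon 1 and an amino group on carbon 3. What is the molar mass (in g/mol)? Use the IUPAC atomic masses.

Atom tally by fragment:
  CH3SCH2 → C:2 H:5 S:1
  CH2 → C:1 H:2
  CH(NH2) → C:1 H:3 N:1
  CH3 → C:1 H:3
Element totals:
  C: 5
  H: 13
  N: 1
  S: 1
Molecular formula: C5H13NS.
  M = 5(12.011) + 13(1.008) + 14.007 + 32.06
    = 60.055 + 13.104 + 14.007 + 32.060 = 119.226

119.23 g/mol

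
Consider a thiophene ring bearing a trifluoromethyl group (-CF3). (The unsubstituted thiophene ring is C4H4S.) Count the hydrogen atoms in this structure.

Atom tally by fragment:
  thiophene ring core → C:4 H:4 S:1
  (− 1 ring H displaced by substituents)
  + CF3 → C:1 F:3
Element totals:
  C: 5
  H: 3
  F: 3
  S: 1

3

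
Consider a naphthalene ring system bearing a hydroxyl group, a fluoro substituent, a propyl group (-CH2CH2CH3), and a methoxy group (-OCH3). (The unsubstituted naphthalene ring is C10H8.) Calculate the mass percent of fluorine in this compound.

8.11%

Atom tally by fragment:
  naphthalene ring system core → C:10 H:8
  (− 4 ring H displaced by substituents)
  + OH → O:1 H:1
  + F → F:1
  + CH2CH2CH3 → C:3 H:7
  + OCH3 → C:1 H:3 O:1
Element totals:
  C: 14
  H: 15
  F: 1
  O: 2
Molecular formula: C14H15FO2.
Molar mass = 234.270 g/mol.
Mass from F: 1 × 18.998 = 18.998 g/mol.
%F = 18.998 / 234.270 × 100 = 8.11%.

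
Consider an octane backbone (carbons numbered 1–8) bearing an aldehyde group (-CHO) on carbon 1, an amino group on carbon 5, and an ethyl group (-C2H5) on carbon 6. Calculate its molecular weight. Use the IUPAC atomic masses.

185.31 g/mol

Atom tally by fragment:
  OHCCH2 → C:2 H:3 O:1
  CH2 → C:1 H:2
  CH2 → C:1 H:2
  CH2 → C:1 H:2
  CH(NH2) → C:1 H:3 N:1
  CH(C2H5) → C:3 H:6
  CH2 → C:1 H:2
  CH3 → C:1 H:3
Element totals:
  C: 11
  H: 23
  N: 1
  O: 1
Molecular formula: C11H23NO.
  M = 11(12.011) + 23(1.008) + 14.007 + 15.999
    = 132.121 + 23.184 + 14.007 + 15.999 = 185.311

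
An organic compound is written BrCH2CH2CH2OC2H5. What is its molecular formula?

C5H11BrO

Atom tally by fragment:
  BrCH2 → C:1 H:2 Br:1
  CH2 → C:1 H:2
  CH2OC2H5 → C:3 H:7 O:1
Element totals:
  C: 5
  H: 11
  Br: 1
  O: 1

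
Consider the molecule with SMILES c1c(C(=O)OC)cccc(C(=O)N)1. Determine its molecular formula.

Atom tally by fragment:
  benzene ring core → C:6 H:6
  (− 2 ring H displaced by substituents)
  + COOCH3 → C:2 H:3 O:2
  + CONH2 → C:1 H:2 O:1 N:1
Element totals:
  C: 9
  H: 9
  N: 1
  O: 3

C9H9NO3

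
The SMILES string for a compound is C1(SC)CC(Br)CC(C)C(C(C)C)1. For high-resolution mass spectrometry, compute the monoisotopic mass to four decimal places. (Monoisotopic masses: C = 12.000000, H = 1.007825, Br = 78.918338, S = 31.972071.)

264.0547

Atom tally by fragment:
  cyclohexane ring core → C:6 H:12
  (− 4 ring H displaced by substituents)
  + SCH3 → C:1 H:3 S:1
  + Br → Br:1
  + CH3 → C:1 H:3
  + CH(CH3)2 → C:3 H:7
Element totals:
  C: 11
  H: 21
  Br: 1
  S: 1
Molecular formula: C11H21BrS.
  M = 11(12.0) + 21(1.007825) + 78.918338 + 31.972071
    = 132.000000 + 21.164325 + 78.918338 + 31.972071 = 264.054734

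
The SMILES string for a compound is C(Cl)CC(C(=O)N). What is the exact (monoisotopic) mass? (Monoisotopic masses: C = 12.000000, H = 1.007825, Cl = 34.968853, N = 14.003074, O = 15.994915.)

Atom tally by fragment:
  ClCH2 → C:1 H:2 Cl:1
  CH2 → C:1 H:2
  CH2CONH2 → C:2 H:4 O:1 N:1
Element totals:
  C: 4
  H: 8
  Cl: 1
  N: 1
  O: 1
Molecular formula: C4H8ClNO.
  M = 4(12.0) + 8(1.007825) + 34.968853 + 14.003074 + 15.994915
    = 48.000000 + 8.062600 + 34.968853 + 14.003074 + 15.994915 = 121.029442

121.0294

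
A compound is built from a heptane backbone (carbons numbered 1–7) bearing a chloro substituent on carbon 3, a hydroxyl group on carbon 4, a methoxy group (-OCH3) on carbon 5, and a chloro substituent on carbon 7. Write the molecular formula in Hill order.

C8H16Cl2O2

Atom tally by fragment:
  CH3 → C:1 H:3
  CH2 → C:1 H:2
  CH(Cl) → C:1 H:1 Cl:1
  CH(OH) → C:1 H:2 O:1
  CH(OCH3) → C:2 H:4 O:1
  CH2 → C:1 H:2
  CH2Cl → C:1 H:2 Cl:1
Element totals:
  C: 8
  H: 16
  Cl: 2
  O: 2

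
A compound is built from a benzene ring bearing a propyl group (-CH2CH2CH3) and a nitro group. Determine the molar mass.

Atom tally by fragment:
  benzene ring core → C:6 H:6
  (− 2 ring H displaced by substituents)
  + CH2CH2CH3 → C:3 H:7
  + NO2 → N:1 O:2
Element totals:
  C: 9
  H: 11
  N: 1
  O: 2
Molecular formula: C9H11NO2.
  M = 9(12.011) + 11(1.008) + 14.007 + 2(15.999)
    = 108.099 + 11.088 + 14.007 + 31.998 = 165.192

165.19 g/mol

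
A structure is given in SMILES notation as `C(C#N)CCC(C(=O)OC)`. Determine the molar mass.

141.17 g/mol

Atom tally by fragment:
  NCCH2 → C:2 H:2 N:1
  CH2 → C:1 H:2
  CH2 → C:1 H:2
  CH2COOCH3 → C:3 H:5 O:2
Element totals:
  C: 7
  H: 11
  N: 1
  O: 2
Molecular formula: C7H11NO2.
  M = 7(12.011) + 11(1.008) + 14.007 + 2(15.999)
    = 84.077 + 11.088 + 14.007 + 31.998 = 141.170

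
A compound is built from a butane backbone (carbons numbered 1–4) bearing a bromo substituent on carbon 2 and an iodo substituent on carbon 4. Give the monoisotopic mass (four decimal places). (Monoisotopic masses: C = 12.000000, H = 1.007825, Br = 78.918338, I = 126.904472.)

261.8854

Atom tally by fragment:
  CH3 → C:1 H:3
  CH(Br) → C:1 H:1 Br:1
  CH2 → C:1 H:2
  CH2I → C:1 H:2 I:1
Element totals:
  C: 4
  H: 8
  Br: 1
  I: 1
Molecular formula: C4H8BrI.
  M = 4(12.0) + 8(1.007825) + 78.918338 + 126.904472
    = 48.000000 + 8.062600 + 78.918338 + 126.904472 = 261.885410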